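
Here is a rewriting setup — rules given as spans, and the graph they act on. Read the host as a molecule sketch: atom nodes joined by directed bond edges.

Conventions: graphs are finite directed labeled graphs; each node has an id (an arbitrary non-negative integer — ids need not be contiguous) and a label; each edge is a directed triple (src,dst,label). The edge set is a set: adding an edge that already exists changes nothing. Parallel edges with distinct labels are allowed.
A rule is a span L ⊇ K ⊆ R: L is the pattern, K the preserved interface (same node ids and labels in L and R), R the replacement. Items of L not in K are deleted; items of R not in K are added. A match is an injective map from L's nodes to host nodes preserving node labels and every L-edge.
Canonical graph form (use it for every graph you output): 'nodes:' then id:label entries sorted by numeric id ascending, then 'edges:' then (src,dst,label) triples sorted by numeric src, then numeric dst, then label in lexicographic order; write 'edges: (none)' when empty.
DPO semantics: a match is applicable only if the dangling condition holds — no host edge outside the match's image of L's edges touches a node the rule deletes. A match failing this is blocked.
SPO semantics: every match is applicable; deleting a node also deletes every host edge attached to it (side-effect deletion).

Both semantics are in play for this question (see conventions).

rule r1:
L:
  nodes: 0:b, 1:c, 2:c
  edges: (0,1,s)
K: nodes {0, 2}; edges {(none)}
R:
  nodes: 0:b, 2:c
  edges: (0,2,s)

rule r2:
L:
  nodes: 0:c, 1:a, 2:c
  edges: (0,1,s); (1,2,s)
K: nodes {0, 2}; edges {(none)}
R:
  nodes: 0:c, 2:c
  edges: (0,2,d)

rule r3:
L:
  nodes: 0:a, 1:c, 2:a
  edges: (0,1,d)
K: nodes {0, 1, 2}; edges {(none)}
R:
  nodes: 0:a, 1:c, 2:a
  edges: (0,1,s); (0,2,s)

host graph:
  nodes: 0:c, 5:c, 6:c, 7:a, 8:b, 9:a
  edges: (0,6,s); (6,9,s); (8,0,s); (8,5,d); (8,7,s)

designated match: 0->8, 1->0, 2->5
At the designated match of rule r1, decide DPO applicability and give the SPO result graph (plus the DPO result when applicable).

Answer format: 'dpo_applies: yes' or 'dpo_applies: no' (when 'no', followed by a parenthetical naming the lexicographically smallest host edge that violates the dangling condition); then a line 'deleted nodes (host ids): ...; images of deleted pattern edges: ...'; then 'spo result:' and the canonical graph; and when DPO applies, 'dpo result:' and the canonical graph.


dpo_applies: no
(the rule deletes node 0, which keeps host edge (0,6,s) outside the match image — the dangling condition fails, DPO blocks; SPO proceeds and side-deletes such edges)
deleted nodes (host ids): 0; images of deleted pattern edges: (8,0,s)
spo result:
nodes: 5:c, 6:c, 7:a, 8:b, 9:a
edges: (6,9,s); (8,5,d); (8,5,s); (8,7,s)


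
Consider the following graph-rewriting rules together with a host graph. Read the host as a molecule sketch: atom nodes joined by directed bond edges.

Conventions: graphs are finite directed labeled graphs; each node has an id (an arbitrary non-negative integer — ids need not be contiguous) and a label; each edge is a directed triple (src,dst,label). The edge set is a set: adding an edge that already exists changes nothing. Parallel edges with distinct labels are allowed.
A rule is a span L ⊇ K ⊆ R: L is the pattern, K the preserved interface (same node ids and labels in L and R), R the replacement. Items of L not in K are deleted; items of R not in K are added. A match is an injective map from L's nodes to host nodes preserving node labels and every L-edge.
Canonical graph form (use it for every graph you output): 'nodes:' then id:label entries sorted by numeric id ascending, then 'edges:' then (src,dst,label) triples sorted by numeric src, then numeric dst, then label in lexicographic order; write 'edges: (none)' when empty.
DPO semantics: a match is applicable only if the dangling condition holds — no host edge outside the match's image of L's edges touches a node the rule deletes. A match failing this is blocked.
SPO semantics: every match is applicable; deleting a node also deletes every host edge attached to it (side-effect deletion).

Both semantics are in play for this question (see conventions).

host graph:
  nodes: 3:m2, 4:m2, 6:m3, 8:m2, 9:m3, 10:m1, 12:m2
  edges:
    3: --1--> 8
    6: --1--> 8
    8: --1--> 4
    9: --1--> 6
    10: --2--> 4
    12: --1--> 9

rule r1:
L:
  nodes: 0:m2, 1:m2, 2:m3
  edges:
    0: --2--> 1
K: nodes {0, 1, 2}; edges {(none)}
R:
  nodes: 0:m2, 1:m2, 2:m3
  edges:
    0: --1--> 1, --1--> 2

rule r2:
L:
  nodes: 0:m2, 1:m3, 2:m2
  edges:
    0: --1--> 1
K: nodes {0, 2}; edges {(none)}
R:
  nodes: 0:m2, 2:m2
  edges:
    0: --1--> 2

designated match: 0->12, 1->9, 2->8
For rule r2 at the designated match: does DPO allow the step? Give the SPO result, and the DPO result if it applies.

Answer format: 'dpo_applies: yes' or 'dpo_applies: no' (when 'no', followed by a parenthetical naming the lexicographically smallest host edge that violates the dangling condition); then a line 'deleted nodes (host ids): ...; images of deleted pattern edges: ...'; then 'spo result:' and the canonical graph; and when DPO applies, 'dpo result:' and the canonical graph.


dpo_applies: no
(the rule deletes node 9, which keeps host edge (9,6,1) outside the match image — the dangling condition fails, DPO blocks; SPO proceeds and side-deletes such edges)
deleted nodes (host ids): 9; images of deleted pattern edges: (12,9,1)
spo result:
nodes: 3:m2, 4:m2, 6:m3, 8:m2, 10:m1, 12:m2
edges: (3,8,1); (6,8,1); (8,4,1); (10,4,2); (12,8,1)


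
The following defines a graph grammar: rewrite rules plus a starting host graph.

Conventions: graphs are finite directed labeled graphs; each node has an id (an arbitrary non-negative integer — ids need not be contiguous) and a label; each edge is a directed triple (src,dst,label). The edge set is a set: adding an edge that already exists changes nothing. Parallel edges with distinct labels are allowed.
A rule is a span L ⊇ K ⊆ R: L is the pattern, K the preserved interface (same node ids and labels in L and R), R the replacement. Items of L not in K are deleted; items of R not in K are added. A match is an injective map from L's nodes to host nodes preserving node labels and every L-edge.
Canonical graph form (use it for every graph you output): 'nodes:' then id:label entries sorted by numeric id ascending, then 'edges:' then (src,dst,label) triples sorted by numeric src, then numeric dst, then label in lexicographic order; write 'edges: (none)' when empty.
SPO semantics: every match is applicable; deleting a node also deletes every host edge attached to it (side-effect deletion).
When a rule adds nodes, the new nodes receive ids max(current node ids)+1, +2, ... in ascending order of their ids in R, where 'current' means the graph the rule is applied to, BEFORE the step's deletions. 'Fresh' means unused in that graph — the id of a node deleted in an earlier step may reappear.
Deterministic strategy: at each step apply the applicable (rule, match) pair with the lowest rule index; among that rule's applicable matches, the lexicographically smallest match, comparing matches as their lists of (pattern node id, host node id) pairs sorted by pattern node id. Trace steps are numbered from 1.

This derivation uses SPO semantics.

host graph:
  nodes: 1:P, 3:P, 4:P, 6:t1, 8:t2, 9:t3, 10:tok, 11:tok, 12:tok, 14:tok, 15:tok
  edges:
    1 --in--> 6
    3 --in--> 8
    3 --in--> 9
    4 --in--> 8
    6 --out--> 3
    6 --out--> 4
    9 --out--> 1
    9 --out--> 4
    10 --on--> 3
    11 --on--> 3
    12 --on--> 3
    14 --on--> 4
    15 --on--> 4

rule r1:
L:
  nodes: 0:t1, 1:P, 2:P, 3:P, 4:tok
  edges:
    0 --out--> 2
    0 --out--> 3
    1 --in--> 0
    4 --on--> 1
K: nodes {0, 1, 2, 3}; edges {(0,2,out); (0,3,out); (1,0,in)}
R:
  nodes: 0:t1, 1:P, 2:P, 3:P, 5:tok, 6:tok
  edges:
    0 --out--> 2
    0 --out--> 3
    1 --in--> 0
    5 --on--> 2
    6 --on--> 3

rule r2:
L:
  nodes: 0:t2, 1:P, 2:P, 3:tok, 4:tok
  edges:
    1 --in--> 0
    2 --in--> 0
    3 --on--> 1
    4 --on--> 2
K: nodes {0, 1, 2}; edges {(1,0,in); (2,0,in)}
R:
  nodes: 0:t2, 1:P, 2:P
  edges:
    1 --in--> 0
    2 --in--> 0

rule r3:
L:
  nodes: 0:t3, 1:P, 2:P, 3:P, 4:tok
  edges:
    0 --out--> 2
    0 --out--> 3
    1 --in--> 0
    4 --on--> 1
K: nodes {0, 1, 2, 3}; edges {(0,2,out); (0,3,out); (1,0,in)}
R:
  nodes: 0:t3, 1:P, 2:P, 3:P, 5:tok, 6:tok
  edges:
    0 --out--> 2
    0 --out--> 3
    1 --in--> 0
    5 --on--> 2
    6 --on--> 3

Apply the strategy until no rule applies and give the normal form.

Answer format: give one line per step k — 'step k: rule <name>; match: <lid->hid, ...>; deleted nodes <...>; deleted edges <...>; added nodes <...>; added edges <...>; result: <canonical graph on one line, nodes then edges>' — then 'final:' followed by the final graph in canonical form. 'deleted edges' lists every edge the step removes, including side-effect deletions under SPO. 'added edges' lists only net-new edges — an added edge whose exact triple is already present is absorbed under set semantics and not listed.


step 1: rule r2; match: 0->8, 1->3, 2->4, 3->10, 4->14; deleted nodes 10, 14; deleted edges (10,3,on); (14,4,on); added nodes (none); added edges (none); result: nodes: 1:P, 3:P, 4:P, 6:t1, 8:t2, 9:t3, 11:tok, 12:tok, 15:tok edges: (1,6,in); (3,8,in); (3,9,in); (4,8,in); (6,3,out); (6,4,out); (9,1,out); (9,4,out); (11,3,on); (12,3,on); (15,4,on)
step 2: rule r2; match: 0->8, 1->3, 2->4, 3->11, 4->15; deleted nodes 11, 15; deleted edges (11,3,on); (15,4,on); added nodes (none); added edges (none); result: nodes: 1:P, 3:P, 4:P, 6:t1, 8:t2, 9:t3, 12:tok edges: (1,6,in); (3,8,in); (3,9,in); (4,8,in); (6,3,out); (6,4,out); (9,1,out); (9,4,out); (12,3,on)
step 3: rule r3; match: 0->9, 1->3, 2->1, 3->4, 4->12; deleted nodes 12; deleted edges (12,3,on); added nodes 13, 14; added edges (13,1,on); (14,4,on); result: nodes: 1:P, 3:P, 4:P, 6:t1, 8:t2, 9:t3, 13:tok, 14:tok edges: (1,6,in); (3,8,in); (3,9,in); (4,8,in); (6,3,out); (6,4,out); (9,1,out); (9,4,out); (13,1,on); (14,4,on)
step 4: rule r1; match: 0->6, 1->1, 2->3, 3->4, 4->13; deleted nodes 13; deleted edges (13,1,on); added nodes 15, 16; added edges (15,3,on); (16,4,on); result: nodes: 1:P, 3:P, 4:P, 6:t1, 8:t2, 9:t3, 14:tok, 15:tok, 16:tok edges: (1,6,in); (3,8,in); (3,9,in); (4,8,in); (6,3,out); (6,4,out); (9,1,out); (9,4,out); (14,4,on); (15,3,on); (16,4,on)
step 5: rule r2; match: 0->8, 1->3, 2->4, 3->15, 4->14; deleted nodes 14, 15; deleted edges (14,4,on); (15,3,on); added nodes (none); added edges (none); result: nodes: 1:P, 3:P, 4:P, 6:t1, 8:t2, 9:t3, 16:tok edges: (1,6,in); (3,8,in); (3,9,in); (4,8,in); (6,3,out); (6,4,out); (9,1,out); (9,4,out); (16,4,on)
final:
nodes: 1:P, 3:P, 4:P, 6:t1, 8:t2, 9:t3, 16:tok
edges: (1,6,in); (3,8,in); (3,9,in); (4,8,in); (6,3,out); (6,4,out); (9,1,out); (9,4,out); (16,4,on)


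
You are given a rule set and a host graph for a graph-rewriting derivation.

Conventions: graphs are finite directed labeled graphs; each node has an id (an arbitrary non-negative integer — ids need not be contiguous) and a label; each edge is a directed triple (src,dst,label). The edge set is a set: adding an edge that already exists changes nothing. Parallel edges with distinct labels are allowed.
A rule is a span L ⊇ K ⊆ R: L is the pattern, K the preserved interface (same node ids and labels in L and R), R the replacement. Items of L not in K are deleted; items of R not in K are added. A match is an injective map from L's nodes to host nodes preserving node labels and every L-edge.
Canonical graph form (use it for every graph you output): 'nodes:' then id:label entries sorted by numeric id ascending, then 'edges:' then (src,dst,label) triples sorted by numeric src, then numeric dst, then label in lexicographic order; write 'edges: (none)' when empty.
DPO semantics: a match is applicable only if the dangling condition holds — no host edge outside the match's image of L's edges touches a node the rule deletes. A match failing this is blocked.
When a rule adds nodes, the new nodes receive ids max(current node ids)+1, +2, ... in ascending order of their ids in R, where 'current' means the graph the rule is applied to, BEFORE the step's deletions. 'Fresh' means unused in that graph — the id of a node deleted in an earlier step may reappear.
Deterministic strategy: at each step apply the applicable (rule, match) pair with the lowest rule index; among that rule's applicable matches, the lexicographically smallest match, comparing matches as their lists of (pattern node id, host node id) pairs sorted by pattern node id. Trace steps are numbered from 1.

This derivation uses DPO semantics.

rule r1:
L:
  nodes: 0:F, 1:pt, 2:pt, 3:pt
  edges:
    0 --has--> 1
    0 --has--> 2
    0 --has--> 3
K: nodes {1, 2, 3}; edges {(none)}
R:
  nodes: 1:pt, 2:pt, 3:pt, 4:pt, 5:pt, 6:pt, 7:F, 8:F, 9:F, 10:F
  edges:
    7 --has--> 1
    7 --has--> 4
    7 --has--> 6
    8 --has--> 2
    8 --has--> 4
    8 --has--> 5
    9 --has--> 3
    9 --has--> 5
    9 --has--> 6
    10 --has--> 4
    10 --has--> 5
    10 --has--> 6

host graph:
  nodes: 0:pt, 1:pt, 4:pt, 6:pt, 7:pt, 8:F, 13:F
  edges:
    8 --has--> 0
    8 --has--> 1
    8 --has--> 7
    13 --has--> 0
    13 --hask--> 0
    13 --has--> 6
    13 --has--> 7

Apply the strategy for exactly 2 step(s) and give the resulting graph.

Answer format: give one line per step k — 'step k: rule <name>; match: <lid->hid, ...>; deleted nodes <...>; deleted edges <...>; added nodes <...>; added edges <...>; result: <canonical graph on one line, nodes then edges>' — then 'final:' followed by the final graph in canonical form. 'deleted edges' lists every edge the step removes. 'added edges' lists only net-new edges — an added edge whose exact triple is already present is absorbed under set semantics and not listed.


step 1: rule r1; match: 0->8, 1->0, 2->1, 3->7; deleted nodes 8; deleted edges (8,0,has); (8,1,has); (8,7,has); added nodes 14, 15, 16, 17, 18, 19, 20; added edges (17,0,has); (17,14,has); (17,16,has); (18,1,has); (18,14,has); (18,15,has); (19,7,has); (19,15,has); (19,16,has); (20,14,has); (20,15,has); (20,16,has); result: nodes: 0:pt, 1:pt, 4:pt, 6:pt, 7:pt, 13:F, 14:pt, 15:pt, 16:pt, 17:F, 18:F, 19:F, 20:F edges: (13,0,has); (13,0,hask); (13,6,has); (13,7,has); (17,0,has); (17,14,has); (17,16,has); (18,1,has); (18,14,has); (18,15,has); (19,7,has); (19,15,has); (19,16,has); (20,14,has); (20,15,has); (20,16,has)
step 2: rule r1; match: 0->17, 1->0, 2->14, 3->16; deleted nodes 17; deleted edges (17,0,has); (17,14,has); (17,16,has); added nodes 21, 22, 23, 24, 25, 26, 27; added edges (24,0,has); (24,21,has); (24,23,has); (25,14,has); (25,21,has); (25,22,has); (26,16,has); (26,22,has); (26,23,has); (27,21,has); (27,22,has); (27,23,has); result: nodes: 0:pt, 1:pt, 4:pt, 6:pt, 7:pt, 13:F, 14:pt, 15:pt, 16:pt, 18:F, 19:F, 20:F, 21:pt, 22:pt, 23:pt, 24:F, 25:F, 26:F, 27:F edges: (13,0,has); (13,0,hask); (13,6,has); (13,7,has); (18,1,has); (18,14,has); (18,15,has); (19,7,has); (19,15,has); (19,16,has); (20,14,has); (20,15,has); (20,16,has); (24,0,has); (24,21,has); (24,23,has); (25,14,has); (25,21,has); (25,22,has); (26,16,has); (26,22,has); (26,23,has); (27,21,has); (27,22,has); (27,23,has)
final:
nodes: 0:pt, 1:pt, 4:pt, 6:pt, 7:pt, 13:F, 14:pt, 15:pt, 16:pt, 18:F, 19:F, 20:F, 21:pt, 22:pt, 23:pt, 24:F, 25:F, 26:F, 27:F
edges: (13,0,has); (13,0,hask); (13,6,has); (13,7,has); (18,1,has); (18,14,has); (18,15,has); (19,7,has); (19,15,has); (19,16,has); (20,14,has); (20,15,has); (20,16,has); (24,0,has); (24,21,has); (24,23,has); (25,14,has); (25,21,has); (25,22,has); (26,16,has); (26,22,has); (26,23,has); (27,21,has); (27,22,has); (27,23,has)


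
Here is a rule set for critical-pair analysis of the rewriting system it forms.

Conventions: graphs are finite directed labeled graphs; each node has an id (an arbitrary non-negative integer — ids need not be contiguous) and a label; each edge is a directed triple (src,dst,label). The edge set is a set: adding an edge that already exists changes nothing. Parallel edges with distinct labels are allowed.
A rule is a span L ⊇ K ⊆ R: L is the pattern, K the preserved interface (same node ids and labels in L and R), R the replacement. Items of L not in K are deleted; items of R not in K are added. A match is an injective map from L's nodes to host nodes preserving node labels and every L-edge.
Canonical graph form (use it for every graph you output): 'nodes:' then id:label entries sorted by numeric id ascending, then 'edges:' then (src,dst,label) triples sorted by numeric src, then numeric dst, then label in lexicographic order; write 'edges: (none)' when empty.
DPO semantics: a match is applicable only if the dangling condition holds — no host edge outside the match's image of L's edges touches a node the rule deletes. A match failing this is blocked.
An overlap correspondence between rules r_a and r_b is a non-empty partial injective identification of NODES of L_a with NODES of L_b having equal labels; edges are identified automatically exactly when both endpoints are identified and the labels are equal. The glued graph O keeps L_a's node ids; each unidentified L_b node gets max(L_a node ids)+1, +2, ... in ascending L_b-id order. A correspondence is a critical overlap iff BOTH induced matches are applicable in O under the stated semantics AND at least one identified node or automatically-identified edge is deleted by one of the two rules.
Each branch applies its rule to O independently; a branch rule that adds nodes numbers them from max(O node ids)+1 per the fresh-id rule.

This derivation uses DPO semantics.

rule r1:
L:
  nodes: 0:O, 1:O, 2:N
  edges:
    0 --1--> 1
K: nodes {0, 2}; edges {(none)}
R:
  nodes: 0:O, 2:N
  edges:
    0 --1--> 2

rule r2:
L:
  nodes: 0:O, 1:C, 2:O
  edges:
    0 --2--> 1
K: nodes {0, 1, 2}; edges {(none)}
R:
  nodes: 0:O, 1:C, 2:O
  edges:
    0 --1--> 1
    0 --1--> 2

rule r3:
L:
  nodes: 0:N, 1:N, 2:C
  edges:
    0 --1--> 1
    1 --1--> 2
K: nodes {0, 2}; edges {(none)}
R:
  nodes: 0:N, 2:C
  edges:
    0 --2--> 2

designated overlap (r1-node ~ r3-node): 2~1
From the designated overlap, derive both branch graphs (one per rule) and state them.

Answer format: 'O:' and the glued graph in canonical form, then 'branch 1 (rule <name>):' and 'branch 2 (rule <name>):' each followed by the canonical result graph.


O:
nodes: 0:O, 1:O, 2:N, 3:N, 4:C
edges: (0,1,1); (2,4,1); (3,2,1)
branch 1 (rule r1):
nodes: 0:O, 2:N, 3:N, 4:C
edges: (0,2,1); (2,4,1); (3,2,1)
branch 2 (rule r3):
nodes: 0:O, 1:O, 3:N, 4:C
edges: (0,1,1); (3,4,2)


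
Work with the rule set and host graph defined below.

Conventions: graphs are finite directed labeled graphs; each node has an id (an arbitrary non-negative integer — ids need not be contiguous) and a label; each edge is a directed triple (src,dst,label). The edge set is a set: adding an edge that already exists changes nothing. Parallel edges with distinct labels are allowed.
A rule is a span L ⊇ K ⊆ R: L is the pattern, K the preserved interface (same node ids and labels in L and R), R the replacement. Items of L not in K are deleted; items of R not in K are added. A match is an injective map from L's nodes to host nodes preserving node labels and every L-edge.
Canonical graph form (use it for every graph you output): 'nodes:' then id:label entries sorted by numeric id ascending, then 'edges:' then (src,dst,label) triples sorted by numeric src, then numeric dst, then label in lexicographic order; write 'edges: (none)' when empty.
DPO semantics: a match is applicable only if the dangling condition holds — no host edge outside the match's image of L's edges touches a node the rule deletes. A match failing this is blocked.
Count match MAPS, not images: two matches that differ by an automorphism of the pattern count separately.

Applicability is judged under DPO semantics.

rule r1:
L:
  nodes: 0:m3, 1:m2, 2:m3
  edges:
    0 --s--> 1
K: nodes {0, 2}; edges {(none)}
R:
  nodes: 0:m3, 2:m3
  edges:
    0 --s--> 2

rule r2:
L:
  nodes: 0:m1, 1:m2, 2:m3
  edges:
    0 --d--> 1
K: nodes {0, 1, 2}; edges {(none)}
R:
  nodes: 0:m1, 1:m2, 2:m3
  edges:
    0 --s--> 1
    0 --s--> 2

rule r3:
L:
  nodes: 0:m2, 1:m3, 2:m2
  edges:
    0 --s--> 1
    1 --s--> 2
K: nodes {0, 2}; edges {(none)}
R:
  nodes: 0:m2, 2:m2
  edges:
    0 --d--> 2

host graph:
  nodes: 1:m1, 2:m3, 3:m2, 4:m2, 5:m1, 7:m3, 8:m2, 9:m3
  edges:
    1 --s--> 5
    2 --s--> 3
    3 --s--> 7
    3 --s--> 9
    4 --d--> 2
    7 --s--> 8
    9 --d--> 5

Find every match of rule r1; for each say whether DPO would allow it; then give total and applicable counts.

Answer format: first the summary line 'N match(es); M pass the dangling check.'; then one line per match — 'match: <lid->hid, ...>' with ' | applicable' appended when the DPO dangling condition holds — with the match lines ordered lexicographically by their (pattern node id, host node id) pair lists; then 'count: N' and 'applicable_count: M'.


4 match(es); 2 pass the dangling check.
match: 0->2, 1->3, 2->7
match: 0->2, 1->3, 2->9
match: 0->7, 1->8, 2->2 | applicable
match: 0->7, 1->8, 2->9 | applicable
count: 4
applicable_count: 2


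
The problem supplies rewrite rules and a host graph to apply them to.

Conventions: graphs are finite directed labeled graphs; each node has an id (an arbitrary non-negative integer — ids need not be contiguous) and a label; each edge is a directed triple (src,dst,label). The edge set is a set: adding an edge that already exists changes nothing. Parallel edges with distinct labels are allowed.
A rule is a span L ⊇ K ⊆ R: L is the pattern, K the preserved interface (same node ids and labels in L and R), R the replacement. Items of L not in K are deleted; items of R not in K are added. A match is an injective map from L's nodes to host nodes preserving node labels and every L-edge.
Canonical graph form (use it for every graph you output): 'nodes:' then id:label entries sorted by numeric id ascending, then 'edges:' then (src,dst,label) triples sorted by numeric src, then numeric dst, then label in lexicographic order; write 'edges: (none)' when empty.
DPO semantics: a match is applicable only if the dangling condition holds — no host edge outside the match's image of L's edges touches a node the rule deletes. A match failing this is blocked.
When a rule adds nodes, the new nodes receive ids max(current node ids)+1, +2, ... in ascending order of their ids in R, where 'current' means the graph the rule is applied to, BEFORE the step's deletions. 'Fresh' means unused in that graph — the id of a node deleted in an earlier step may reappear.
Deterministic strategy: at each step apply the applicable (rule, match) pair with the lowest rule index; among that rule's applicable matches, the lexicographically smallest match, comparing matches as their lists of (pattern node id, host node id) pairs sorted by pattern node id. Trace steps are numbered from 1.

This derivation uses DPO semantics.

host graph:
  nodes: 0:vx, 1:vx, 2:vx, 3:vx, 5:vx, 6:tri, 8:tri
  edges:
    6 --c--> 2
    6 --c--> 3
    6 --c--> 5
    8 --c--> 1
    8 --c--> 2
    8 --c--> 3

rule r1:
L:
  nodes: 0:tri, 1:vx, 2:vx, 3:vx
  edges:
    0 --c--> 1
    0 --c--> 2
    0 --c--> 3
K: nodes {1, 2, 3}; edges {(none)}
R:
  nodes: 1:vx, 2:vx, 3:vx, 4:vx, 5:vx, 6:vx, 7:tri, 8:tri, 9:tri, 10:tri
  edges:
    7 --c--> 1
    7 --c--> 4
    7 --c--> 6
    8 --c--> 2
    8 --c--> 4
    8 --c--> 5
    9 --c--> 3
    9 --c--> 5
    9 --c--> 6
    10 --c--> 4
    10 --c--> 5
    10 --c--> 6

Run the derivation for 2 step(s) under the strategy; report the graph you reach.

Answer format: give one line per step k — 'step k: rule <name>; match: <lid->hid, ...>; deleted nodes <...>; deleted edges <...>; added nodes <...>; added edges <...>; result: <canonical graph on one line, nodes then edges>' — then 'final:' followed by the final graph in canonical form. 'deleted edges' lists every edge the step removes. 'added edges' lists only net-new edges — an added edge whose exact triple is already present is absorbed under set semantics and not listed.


step 1: rule r1; match: 0->6, 1->2, 2->3, 3->5; deleted nodes 6; deleted edges (6,2,c); (6,3,c); (6,5,c); added nodes 9, 10, 11, 12, 13, 14, 15; added edges (12,2,c); (12,9,c); (12,11,c); (13,3,c); (13,9,c); (13,10,c); (14,5,c); (14,10,c); (14,11,c); (15,9,c); (15,10,c); (15,11,c); result: nodes: 0:vx, 1:vx, 2:vx, 3:vx, 5:vx, 8:tri, 9:vx, 10:vx, 11:vx, 12:tri, 13:tri, 14:tri, 15:tri edges: (8,1,c); (8,2,c); (8,3,c); (12,2,c); (12,9,c); (12,11,c); (13,3,c); (13,9,c); (13,10,c); (14,5,c); (14,10,c); (14,11,c); (15,9,c); (15,10,c); (15,11,c)
step 2: rule r1; match: 0->8, 1->1, 2->2, 3->3; deleted nodes 8; deleted edges (8,1,c); (8,2,c); (8,3,c); added nodes 16, 17, 18, 19, 20, 21, 22; added edges (19,1,c); (19,16,c); (19,18,c); (20,2,c); (20,16,c); (20,17,c); (21,3,c); (21,17,c); (21,18,c); (22,16,c); (22,17,c); (22,18,c); result: nodes: 0:vx, 1:vx, 2:vx, 3:vx, 5:vx, 9:vx, 10:vx, 11:vx, 12:tri, 13:tri, 14:tri, 15:tri, 16:vx, 17:vx, 18:vx, 19:tri, 20:tri, 21:tri, 22:tri edges: (12,2,c); (12,9,c); (12,11,c); (13,3,c); (13,9,c); (13,10,c); (14,5,c); (14,10,c); (14,11,c); (15,9,c); (15,10,c); (15,11,c); (19,1,c); (19,16,c); (19,18,c); (20,2,c); (20,16,c); (20,17,c); (21,3,c); (21,17,c); (21,18,c); (22,16,c); (22,17,c); (22,18,c)
final:
nodes: 0:vx, 1:vx, 2:vx, 3:vx, 5:vx, 9:vx, 10:vx, 11:vx, 12:tri, 13:tri, 14:tri, 15:tri, 16:vx, 17:vx, 18:vx, 19:tri, 20:tri, 21:tri, 22:tri
edges: (12,2,c); (12,9,c); (12,11,c); (13,3,c); (13,9,c); (13,10,c); (14,5,c); (14,10,c); (14,11,c); (15,9,c); (15,10,c); (15,11,c); (19,1,c); (19,16,c); (19,18,c); (20,2,c); (20,16,c); (20,17,c); (21,3,c); (21,17,c); (21,18,c); (22,16,c); (22,17,c); (22,18,c)


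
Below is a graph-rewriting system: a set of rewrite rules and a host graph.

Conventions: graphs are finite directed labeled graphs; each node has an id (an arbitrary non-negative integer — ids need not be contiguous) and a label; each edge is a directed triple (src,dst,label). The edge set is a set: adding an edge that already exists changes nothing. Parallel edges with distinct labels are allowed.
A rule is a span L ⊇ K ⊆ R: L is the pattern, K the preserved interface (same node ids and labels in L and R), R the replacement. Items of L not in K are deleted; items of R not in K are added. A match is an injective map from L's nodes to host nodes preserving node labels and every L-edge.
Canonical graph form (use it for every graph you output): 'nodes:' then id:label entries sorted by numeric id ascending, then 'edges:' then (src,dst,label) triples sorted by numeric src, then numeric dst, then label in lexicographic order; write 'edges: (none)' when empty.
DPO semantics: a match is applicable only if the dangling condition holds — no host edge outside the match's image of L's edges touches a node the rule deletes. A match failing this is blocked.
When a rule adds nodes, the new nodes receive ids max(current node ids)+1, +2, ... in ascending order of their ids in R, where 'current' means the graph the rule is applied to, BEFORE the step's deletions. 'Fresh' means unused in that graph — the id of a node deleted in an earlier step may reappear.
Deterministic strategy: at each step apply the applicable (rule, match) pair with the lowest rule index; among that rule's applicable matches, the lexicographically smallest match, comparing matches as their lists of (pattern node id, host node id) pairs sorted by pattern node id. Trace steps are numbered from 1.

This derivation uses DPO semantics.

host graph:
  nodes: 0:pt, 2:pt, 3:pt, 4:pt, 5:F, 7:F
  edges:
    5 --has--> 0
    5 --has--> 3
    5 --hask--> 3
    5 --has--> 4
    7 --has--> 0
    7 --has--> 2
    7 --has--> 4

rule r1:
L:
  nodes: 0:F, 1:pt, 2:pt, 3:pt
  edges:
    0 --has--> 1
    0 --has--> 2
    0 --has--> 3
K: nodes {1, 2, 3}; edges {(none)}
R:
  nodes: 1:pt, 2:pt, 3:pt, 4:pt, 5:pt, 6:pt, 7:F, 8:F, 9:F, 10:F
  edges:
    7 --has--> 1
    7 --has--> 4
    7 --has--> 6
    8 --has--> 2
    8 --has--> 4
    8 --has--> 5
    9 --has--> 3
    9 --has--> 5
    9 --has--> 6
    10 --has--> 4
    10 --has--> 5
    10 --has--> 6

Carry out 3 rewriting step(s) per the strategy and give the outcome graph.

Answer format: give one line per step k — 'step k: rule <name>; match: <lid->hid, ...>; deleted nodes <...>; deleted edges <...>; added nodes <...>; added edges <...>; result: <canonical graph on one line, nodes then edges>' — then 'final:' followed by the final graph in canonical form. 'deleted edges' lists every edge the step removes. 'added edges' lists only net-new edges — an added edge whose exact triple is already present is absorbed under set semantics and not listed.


step 1: rule r1; match: 0->7, 1->0, 2->2, 3->4; deleted nodes 7; deleted edges (7,0,has); (7,2,has); (7,4,has); added nodes 8, 9, 10, 11, 12, 13, 14; added edges (11,0,has); (11,8,has); (11,10,has); (12,2,has); (12,8,has); (12,9,has); (13,4,has); (13,9,has); (13,10,has); (14,8,has); (14,9,has); (14,10,has); result: nodes: 0:pt, 2:pt, 3:pt, 4:pt, 5:F, 8:pt, 9:pt, 10:pt, 11:F, 12:F, 13:F, 14:F edges: (5,0,has); (5,3,has); (5,3,hask); (5,4,has); (11,0,has); (11,8,has); (11,10,has); (12,2,has); (12,8,has); (12,9,has); (13,4,has); (13,9,has); (13,10,has); (14,8,has); (14,9,has); (14,10,has)
step 2: rule r1; match: 0->11, 1->0, 2->8, 3->10; deleted nodes 11; deleted edges (11,0,has); (11,8,has); (11,10,has); added nodes 15, 16, 17, 18, 19, 20, 21; added edges (18,0,has); (18,15,has); (18,17,has); (19,8,has); (19,15,has); (19,16,has); (20,10,has); (20,16,has); (20,17,has); (21,15,has); (21,16,has); (21,17,has); result: nodes: 0:pt, 2:pt, 3:pt, 4:pt, 5:F, 8:pt, 9:pt, 10:pt, 12:F, 13:F, 14:F, 15:pt, 16:pt, 17:pt, 18:F, 19:F, 20:F, 21:F edges: (5,0,has); (5,3,has); (5,3,hask); (5,4,has); (12,2,has); (12,8,has); (12,9,has); (13,4,has); (13,9,has); (13,10,has); (14,8,has); (14,9,has); (14,10,has); (18,0,has); (18,15,has); (18,17,has); (19,8,has); (19,15,has); (19,16,has); (20,10,has); (20,16,has); (20,17,has); (21,15,has); (21,16,has); (21,17,has)
step 3: rule r1; match: 0->12, 1->2, 2->8, 3->9; deleted nodes 12; deleted edges (12,2,has); (12,8,has); (12,9,has); added nodes 22, 23, 24, 25, 26, 27, 28; added edges (25,2,has); (25,22,has); (25,24,has); (26,8,has); (26,22,has); (26,23,has); (27,9,has); (27,23,has); (27,24,has); (28,22,has); (28,23,has); (28,24,has); result: nodes: 0:pt, 2:pt, 3:pt, 4:pt, 5:F, 8:pt, 9:pt, 10:pt, 13:F, 14:F, 15:pt, 16:pt, 17:pt, 18:F, 19:F, 20:F, 21:F, 22:pt, 23:pt, 24:pt, 25:F, 26:F, 27:F, 28:F edges: (5,0,has); (5,3,has); (5,3,hask); (5,4,has); (13,4,has); (13,9,has); (13,10,has); (14,8,has); (14,9,has); (14,10,has); (18,0,has); (18,15,has); (18,17,has); (19,8,has); (19,15,has); (19,16,has); (20,10,has); (20,16,has); (20,17,has); (21,15,has); (21,16,has); (21,17,has); (25,2,has); (25,22,has); (25,24,has); (26,8,has); (26,22,has); (26,23,has); (27,9,has); (27,23,has); (27,24,has); (28,22,has); (28,23,has); (28,24,has)
final:
nodes: 0:pt, 2:pt, 3:pt, 4:pt, 5:F, 8:pt, 9:pt, 10:pt, 13:F, 14:F, 15:pt, 16:pt, 17:pt, 18:F, 19:F, 20:F, 21:F, 22:pt, 23:pt, 24:pt, 25:F, 26:F, 27:F, 28:F
edges: (5,0,has); (5,3,has); (5,3,hask); (5,4,has); (13,4,has); (13,9,has); (13,10,has); (14,8,has); (14,9,has); (14,10,has); (18,0,has); (18,15,has); (18,17,has); (19,8,has); (19,15,has); (19,16,has); (20,10,has); (20,16,has); (20,17,has); (21,15,has); (21,16,has); (21,17,has); (25,2,has); (25,22,has); (25,24,has); (26,8,has); (26,22,has); (26,23,has); (27,9,has); (27,23,has); (27,24,has); (28,22,has); (28,23,has); (28,24,has)


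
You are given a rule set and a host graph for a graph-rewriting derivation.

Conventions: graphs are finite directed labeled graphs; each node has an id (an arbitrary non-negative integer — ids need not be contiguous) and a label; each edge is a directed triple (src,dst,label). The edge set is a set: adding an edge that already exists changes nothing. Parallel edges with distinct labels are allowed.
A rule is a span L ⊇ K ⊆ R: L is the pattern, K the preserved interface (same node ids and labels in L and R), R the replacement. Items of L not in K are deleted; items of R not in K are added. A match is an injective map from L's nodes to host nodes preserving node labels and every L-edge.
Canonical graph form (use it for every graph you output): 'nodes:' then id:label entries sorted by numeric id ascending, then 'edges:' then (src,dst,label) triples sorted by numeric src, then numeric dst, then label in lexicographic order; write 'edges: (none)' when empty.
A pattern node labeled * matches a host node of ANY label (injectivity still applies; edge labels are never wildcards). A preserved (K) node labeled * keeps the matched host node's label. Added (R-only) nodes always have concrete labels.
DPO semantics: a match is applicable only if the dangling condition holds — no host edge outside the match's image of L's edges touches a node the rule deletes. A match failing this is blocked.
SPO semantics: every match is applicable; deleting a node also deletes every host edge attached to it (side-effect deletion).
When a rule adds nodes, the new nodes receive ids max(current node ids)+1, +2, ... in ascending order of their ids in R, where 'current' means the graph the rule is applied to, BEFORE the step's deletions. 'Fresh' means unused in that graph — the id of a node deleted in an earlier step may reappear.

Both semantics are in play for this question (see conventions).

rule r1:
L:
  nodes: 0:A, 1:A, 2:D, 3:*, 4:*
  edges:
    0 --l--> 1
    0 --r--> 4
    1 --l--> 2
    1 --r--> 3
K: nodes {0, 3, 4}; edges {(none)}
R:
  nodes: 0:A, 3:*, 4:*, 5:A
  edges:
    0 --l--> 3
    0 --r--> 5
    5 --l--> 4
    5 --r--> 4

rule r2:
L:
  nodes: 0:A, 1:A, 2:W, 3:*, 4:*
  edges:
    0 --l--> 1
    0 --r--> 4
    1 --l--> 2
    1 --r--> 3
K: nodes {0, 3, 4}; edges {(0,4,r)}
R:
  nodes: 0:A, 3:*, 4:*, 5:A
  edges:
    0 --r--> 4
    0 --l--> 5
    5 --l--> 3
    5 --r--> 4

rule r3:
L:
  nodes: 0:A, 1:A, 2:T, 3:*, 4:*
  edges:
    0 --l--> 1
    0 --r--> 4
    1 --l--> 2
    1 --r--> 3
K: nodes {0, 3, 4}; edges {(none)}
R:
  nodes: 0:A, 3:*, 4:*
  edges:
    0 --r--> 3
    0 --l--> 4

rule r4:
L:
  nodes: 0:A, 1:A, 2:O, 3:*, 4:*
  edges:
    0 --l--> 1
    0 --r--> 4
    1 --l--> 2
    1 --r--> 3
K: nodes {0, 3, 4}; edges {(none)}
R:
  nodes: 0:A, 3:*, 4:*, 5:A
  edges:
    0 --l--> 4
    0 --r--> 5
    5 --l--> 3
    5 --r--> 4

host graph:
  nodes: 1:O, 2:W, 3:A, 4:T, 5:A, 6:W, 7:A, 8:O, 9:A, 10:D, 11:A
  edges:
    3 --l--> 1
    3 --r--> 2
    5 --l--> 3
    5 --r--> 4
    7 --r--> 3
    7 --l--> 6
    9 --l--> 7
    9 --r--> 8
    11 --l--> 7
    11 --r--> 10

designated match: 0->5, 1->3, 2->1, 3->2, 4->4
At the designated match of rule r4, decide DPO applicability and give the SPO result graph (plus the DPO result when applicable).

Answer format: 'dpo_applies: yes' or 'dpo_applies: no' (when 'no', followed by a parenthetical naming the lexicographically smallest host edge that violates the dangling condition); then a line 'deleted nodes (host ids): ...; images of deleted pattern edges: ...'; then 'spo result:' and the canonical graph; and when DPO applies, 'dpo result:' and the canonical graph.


dpo_applies: no
(the rule deletes node 3, which keeps host edge (7,3,r) outside the match image — the dangling condition fails, DPO blocks; SPO proceeds and side-deletes such edges)
deleted nodes (host ids): 1, 3; images of deleted pattern edges: (3,1,l); (3,2,r); (5,3,l); (5,4,r)
spo result:
nodes: 2:W, 4:T, 5:A, 6:W, 7:A, 8:O, 9:A, 10:D, 11:A, 12:A
edges: (5,4,l); (5,12,r); (7,6,l); (9,7,l); (9,8,r); (11,7,l); (11,10,r); (12,2,l); (12,4,r)


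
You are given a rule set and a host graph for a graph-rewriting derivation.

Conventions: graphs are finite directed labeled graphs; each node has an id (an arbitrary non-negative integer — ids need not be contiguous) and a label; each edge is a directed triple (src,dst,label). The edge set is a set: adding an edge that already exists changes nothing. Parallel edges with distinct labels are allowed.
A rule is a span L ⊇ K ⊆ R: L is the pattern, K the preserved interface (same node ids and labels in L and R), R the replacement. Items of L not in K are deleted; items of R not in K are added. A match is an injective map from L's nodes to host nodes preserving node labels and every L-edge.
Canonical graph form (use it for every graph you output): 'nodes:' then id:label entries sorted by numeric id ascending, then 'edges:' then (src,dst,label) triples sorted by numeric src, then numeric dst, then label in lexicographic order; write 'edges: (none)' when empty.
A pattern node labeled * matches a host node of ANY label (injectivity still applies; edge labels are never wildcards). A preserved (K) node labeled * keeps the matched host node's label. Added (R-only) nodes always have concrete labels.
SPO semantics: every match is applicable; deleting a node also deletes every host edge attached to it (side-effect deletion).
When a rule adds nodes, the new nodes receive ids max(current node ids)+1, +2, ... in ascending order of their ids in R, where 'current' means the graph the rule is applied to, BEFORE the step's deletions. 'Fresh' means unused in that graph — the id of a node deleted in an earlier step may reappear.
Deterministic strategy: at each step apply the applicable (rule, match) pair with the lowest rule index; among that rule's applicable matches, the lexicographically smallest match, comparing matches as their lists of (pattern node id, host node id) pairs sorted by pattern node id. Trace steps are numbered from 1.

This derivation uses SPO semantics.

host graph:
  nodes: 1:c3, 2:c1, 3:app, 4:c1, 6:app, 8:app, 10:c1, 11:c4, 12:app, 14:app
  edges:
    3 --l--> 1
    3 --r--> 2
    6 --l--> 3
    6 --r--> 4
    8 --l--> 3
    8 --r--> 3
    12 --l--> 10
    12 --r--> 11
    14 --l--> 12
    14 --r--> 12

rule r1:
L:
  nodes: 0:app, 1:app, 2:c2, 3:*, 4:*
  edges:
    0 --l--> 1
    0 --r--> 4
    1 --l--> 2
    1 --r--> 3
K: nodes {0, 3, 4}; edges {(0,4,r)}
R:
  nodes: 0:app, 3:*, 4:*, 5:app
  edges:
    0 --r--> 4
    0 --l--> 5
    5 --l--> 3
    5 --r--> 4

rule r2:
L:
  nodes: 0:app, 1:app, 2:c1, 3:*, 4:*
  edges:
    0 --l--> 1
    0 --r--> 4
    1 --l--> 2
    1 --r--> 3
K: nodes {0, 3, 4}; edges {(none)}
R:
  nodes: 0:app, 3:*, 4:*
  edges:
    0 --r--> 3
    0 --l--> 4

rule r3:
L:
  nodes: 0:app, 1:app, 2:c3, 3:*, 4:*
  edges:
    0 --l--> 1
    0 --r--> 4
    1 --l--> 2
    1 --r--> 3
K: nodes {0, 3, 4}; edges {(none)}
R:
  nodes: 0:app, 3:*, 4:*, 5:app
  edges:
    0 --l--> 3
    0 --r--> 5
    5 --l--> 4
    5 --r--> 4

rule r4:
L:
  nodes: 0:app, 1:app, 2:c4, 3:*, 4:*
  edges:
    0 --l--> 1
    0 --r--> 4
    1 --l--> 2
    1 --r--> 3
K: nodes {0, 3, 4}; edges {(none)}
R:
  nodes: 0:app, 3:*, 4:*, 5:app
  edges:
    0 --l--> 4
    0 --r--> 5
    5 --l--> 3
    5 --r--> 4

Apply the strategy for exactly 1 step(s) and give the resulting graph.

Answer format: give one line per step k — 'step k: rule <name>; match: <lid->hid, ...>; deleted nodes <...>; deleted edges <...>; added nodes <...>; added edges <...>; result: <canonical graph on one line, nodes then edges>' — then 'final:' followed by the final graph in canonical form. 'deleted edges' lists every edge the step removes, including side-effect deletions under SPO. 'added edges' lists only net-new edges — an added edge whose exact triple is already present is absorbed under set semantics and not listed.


step 1: rule r3; match: 0->6, 1->3, 2->1, 3->2, 4->4; deleted nodes 1, 3; deleted edges (3,1,l); (3,2,r); (6,3,l); (6,4,r); (8,3,l); (8,3,r); added nodes 15; added edges (6,2,l); (6,15,r); (15,4,l); (15,4,r); result: nodes: 2:c1, 4:c1, 6:app, 8:app, 10:c1, 11:c4, 12:app, 14:app, 15:app edges: (6,2,l); (6,15,r); (12,10,l); (12,11,r); (14,12,l); (14,12,r); (15,4,l); (15,4,r)
final:
nodes: 2:c1, 4:c1, 6:app, 8:app, 10:c1, 11:c4, 12:app, 14:app, 15:app
edges: (6,2,l); (6,15,r); (12,10,l); (12,11,r); (14,12,l); (14,12,r); (15,4,l); (15,4,r)


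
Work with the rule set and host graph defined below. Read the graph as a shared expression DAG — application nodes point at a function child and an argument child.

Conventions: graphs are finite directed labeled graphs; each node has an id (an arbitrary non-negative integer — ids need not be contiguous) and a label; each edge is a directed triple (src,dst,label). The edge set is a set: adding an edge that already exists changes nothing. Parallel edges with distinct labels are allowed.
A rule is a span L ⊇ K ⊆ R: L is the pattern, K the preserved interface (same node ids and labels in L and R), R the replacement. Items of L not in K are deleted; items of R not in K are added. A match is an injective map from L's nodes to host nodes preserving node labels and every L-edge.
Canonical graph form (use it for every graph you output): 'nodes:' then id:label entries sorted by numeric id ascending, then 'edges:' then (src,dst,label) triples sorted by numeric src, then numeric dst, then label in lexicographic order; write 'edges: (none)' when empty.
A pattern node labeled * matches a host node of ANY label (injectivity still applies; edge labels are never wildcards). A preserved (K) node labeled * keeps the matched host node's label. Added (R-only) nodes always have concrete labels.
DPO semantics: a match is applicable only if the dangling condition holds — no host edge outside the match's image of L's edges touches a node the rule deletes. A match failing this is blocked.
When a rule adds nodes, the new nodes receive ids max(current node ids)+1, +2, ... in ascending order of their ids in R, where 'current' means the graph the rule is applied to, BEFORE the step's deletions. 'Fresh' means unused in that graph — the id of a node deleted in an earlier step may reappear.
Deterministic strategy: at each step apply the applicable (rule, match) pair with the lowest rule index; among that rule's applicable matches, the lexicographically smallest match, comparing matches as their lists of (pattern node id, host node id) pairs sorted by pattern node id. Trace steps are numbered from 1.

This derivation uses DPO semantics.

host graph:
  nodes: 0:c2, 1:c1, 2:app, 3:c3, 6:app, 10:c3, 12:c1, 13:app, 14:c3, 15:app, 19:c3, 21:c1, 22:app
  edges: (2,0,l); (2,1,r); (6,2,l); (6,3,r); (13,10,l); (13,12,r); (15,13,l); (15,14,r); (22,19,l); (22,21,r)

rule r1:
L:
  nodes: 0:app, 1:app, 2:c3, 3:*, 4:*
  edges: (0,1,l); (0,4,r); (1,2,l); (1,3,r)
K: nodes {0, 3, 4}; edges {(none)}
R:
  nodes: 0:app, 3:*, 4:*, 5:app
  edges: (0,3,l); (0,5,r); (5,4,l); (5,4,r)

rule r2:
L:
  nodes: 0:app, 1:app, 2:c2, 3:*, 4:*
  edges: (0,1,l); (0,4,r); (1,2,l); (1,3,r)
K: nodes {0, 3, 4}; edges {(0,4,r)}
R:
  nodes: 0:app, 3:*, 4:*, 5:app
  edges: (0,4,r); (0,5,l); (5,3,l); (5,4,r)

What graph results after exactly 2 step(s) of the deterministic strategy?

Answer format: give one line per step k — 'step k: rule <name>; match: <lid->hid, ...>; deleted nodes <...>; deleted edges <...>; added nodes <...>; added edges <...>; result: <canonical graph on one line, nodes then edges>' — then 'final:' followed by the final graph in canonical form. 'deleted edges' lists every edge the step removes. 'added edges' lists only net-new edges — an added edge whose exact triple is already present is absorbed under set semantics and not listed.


step 1: rule r1; match: 0->15, 1->13, 2->10, 3->12, 4->14; deleted nodes 10, 13; deleted edges (13,10,l); (13,12,r); (15,13,l); (15,14,r); added nodes 23; added edges (15,12,l); (15,23,r); (23,14,l); (23,14,r); result: nodes: 0:c2, 1:c1, 2:app, 3:c3, 6:app, 12:c1, 14:c3, 15:app, 19:c3, 21:c1, 22:app, 23:app edges: (2,0,l); (2,1,r); (6,2,l); (6,3,r); (15,12,l); (15,23,r); (22,19,l); (22,21,r); (23,14,l); (23,14,r)
step 2: rule r2; match: 0->6, 1->2, 2->0, 3->1, 4->3; deleted nodes 0, 2; deleted edges (2,0,l); (2,1,r); (6,2,l); added nodes 24; added edges (6,24,l); (24,1,l); (24,3,r); result: nodes: 1:c1, 3:c3, 6:app, 12:c1, 14:c3, 15:app, 19:c3, 21:c1, 22:app, 23:app, 24:app edges: (6,3,r); (6,24,l); (15,12,l); (15,23,r); (22,19,l); (22,21,r); (23,14,l); (23,14,r); (24,1,l); (24,3,r)
final:
nodes: 1:c1, 3:c3, 6:app, 12:c1, 14:c3, 15:app, 19:c3, 21:c1, 22:app, 23:app, 24:app
edges: (6,3,r); (6,24,l); (15,12,l); (15,23,r); (22,19,l); (22,21,r); (23,14,l); (23,14,r); (24,1,l); (24,3,r)
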